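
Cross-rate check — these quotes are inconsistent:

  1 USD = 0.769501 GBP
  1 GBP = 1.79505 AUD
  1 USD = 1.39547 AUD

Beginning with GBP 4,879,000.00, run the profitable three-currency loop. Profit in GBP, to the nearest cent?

Profitable loop is GBP → USD → AUD → GBP:
GBP 4,879,000.00 ÷ 0.769501 = USD 6,340,472.59
USD 6,340,472.59 × 1.39547 = AUD 8,847,939.29
AUD 8,847,939.29 ÷ 1.79505 = GBP 4,929,076.79
Profit = GBP 4,929,076.79 − GBP 4,879,000.00

Profit: GBP 50,076.79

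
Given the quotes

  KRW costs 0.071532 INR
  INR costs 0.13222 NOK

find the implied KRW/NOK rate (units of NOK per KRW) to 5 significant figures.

1 KRW × 0.071532 = 0.071532 INR
0.071532 INR × 0.13222 = 0.00945796 NOK

KRW/NOK = 0.0094580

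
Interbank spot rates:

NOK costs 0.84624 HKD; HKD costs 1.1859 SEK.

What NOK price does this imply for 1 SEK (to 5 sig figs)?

1 SEK ÷ 1.1859 = 0.843241 HKD
0.843241 HKD ÷ 0.84624 = 0.996457 NOK

SEK/NOK = 0.99646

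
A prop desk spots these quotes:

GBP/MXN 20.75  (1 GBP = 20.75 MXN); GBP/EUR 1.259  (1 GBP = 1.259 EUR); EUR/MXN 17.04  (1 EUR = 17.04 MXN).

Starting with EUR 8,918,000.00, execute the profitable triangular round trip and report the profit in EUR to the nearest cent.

Profitable loop is EUR → MXN → GBP → EUR:
EUR 8,918,000.00 × 17.04 = MXN 151,962,720.00
MXN 151,962,720.00 ÷ 20.75 = GBP 7,323,504.58
GBP 7,323,504.58 × 1.259 = EUR 9,220,292.26
Profit = EUR 9,220,292.26 − EUR 8,918,000.00

Profit: EUR 302,292.26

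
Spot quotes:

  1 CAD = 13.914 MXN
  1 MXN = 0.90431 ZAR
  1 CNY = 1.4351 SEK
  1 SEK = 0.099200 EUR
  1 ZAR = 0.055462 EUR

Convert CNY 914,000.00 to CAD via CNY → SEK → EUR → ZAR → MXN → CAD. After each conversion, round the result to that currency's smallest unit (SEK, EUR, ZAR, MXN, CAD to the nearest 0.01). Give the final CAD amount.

CAD 186,455.48

CNY 914,000.00 × 1.4351 = SEK 1,311,681.40
SEK 1,311,681.40 × 0.099200 = EUR 130,118.79
EUR 130,118.79 ÷ 0.055462 = ZAR 2,346,089.03
ZAR 2,346,089.03 ÷ 0.90431 = MXN 2,594,341.58
MXN 2,594,341.58 ÷ 13.914 = CAD 186,455.48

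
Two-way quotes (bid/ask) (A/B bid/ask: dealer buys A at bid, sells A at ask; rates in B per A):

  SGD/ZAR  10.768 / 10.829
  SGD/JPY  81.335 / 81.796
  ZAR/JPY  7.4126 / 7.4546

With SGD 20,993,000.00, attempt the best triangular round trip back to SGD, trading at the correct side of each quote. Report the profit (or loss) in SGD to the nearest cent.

Best loop SGD → JPY → ZAR → SGD:
SGD 20,993,000.00 × 81.335 (sell SGD at bid) = JPY 1,707,465,655
JPY 1,707,465,655 ÷ 7.4546 (buy ZAR at ask) = ZAR 229,048,594.83
ZAR 229,048,594.83 ÷ 10.829 (buy SGD at ask) = SGD 21,151,407.78

Net profit: SGD 158,407.78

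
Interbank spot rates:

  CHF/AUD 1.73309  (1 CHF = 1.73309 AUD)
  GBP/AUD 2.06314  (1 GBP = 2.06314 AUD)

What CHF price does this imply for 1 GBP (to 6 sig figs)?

1 GBP × 2.06314 = 2.06314 AUD
2.06314 AUD ÷ 1.73309 = 1.19044 CHF

GBP/CHF = 1.19044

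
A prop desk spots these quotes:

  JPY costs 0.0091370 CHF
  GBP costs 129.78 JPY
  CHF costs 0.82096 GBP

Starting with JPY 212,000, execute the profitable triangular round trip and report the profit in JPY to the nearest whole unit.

Profitable loop is JPY → GBP → CHF → JPY:
JPY 212,000 ÷ 129.78 = GBP 1,633.53
GBP 1,633.53 ÷ 0.82096 = CHF 1,989.78
CHF 1,989.78 ÷ 0.0091370 = JPY 217,772
Profit = JPY 217,772 − JPY 212,000

Profit: JPY 5,772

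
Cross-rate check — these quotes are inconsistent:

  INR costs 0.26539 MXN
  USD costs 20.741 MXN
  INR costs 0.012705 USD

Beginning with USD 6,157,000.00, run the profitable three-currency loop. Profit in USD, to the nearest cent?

Profitable loop is USD → INR → MXN → USD:
USD 6,157,000.00 ÷ 0.012705 = INR 484,612,357.34
INR 484,612,357.34 × 0.26539 = MXN 128,611,273.51
MXN 128,611,273.51 ÷ 20.741 = USD 6,200,823.18
Profit = USD 6,200,823.18 − USD 6,157,000.00

Profit: USD 43,823.18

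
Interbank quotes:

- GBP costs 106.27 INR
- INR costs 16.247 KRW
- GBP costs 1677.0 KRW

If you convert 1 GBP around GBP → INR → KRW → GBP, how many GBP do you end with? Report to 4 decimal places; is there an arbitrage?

1.0296 (arbitrage exists)

Around GBP → INR → KRW → GBP: 1 × 106.27 × 16.247 ÷ 1677.0 = 1.029558
Product > 1; profitable direction is GBP → INR → KRW → GBP.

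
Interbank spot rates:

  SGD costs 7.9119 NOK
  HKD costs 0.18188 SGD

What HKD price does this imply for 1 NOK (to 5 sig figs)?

1 NOK ÷ 7.9119 = 0.126392 SGD
0.126392 SGD ÷ 0.18188 = 0.694919 HKD

NOK/HKD = 0.69492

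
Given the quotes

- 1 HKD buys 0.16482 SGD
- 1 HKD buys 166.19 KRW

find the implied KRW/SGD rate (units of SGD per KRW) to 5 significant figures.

1 KRW ÷ 166.19 = 0.00601721 HKD
0.00601721 HKD × 0.16482 = 0.000991756 SGD

KRW/SGD = 0.00099176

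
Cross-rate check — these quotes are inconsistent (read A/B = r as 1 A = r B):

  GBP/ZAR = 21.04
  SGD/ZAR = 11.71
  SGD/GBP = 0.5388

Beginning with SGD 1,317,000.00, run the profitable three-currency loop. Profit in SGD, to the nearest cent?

Profit: SGD 43,408.53

Profitable loop is SGD → ZAR → GBP → SGD:
SGD 1,317,000.00 × 11.71 = ZAR 15,422,070.00
ZAR 15,422,070.00 ÷ 21.04 = GBP 732,988.12
GBP 732,988.12 ÷ 0.5388 = SGD 1,360,408.53
Profit = SGD 1,360,408.53 − SGD 1,317,000.00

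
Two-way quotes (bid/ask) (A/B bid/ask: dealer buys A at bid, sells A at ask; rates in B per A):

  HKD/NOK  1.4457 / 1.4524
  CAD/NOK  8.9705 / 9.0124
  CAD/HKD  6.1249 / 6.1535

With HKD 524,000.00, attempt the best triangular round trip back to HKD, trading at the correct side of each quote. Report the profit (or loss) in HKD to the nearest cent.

Best loop HKD → CAD → NOK → HKD:
HKD 524,000.00 ÷ 6.1535 (buy CAD at ask) = CAD 85,154.79
CAD 85,154.79 × 8.9705 (sell CAD at bid) = NOK 763,881.04
NOK 763,881.04 ÷ 1.4524 (buy HKD at ask) = HKD 525,943.98

Net profit: HKD 1,943.98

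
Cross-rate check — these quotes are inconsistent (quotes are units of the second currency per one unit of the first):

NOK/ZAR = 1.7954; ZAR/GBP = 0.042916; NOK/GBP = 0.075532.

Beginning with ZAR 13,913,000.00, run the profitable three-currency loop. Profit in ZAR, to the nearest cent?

Profit: ZAR 279,871.09

Profitable loop is ZAR → GBP → NOK → ZAR:
ZAR 13,913,000.00 × 0.042916 = GBP 597,090.31
GBP 597,090.31 ÷ 0.075532 = NOK 7,905,130.38
NOK 7,905,130.38 × 1.7954 = ZAR 14,192,871.09
Profit = ZAR 14,192,871.09 − ZAR 13,913,000.00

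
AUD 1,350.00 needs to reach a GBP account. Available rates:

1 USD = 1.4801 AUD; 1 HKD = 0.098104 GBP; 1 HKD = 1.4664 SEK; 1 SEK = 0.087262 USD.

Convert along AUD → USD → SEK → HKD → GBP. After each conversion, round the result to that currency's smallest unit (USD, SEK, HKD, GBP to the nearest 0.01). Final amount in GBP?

AUD 1,350.00 ÷ 1.4801 = USD 912.10
USD 912.10 ÷ 0.087262 = SEK 10,452.43
SEK 10,452.43 ÷ 1.4664 = HKD 7,127.95
HKD 7,127.95 × 0.098104 = GBP 699.28

GBP 699.28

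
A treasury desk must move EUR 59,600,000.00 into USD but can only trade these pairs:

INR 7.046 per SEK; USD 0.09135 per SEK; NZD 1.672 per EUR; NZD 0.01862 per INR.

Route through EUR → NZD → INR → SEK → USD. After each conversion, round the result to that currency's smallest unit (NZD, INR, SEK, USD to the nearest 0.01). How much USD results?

USD 69,385,507.48

EUR 59,600,000.00 × 1.672 = NZD 99,651,200.00
NZD 99,651,200.00 ÷ 0.01862 = INR 5,351,836,734.69
INR 5,351,836,734.69 ÷ 7.046 = SEK 759,556,732.14
SEK 759,556,732.14 × 0.09135 = USD 69,385,507.48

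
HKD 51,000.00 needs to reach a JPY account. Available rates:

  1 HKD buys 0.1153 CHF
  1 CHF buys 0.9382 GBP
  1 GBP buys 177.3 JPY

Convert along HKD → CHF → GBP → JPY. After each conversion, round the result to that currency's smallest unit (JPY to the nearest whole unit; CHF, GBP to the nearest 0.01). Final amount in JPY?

HKD 51,000.00 × 0.1153 = CHF 5,880.30
CHF 5,880.30 × 0.9382 = GBP 5,516.90
GBP 5,516.90 × 177.3 = JPY 978,146

JPY 978,146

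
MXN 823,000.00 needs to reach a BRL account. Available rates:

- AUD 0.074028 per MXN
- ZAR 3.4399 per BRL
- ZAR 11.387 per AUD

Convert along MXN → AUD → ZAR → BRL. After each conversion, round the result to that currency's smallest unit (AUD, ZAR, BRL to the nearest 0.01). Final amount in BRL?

MXN 823,000.00 × 0.074028 = AUD 60,925.04
AUD 60,925.04 × 11.387 = ZAR 693,753.43
ZAR 693,753.43 ÷ 3.4399 = BRL 201,678.37

BRL 201,678.37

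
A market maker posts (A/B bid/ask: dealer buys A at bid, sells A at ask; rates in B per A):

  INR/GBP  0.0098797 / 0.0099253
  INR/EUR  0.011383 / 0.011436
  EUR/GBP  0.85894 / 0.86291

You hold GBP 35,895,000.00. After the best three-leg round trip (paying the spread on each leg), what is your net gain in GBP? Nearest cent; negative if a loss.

Net profit: GBP 41,689.43

Best loop GBP → EUR → INR → GBP:
GBP 35,895,000.00 ÷ 0.86291 (buy EUR at ask) = EUR 41,597,617.36
EUR 41,597,617.36 ÷ 0.011436 (buy INR at ask) = INR 3,637,427,191.72
INR 3,637,427,191.72 × 0.0098797 (sell INR at bid) = GBP 35,936,689.43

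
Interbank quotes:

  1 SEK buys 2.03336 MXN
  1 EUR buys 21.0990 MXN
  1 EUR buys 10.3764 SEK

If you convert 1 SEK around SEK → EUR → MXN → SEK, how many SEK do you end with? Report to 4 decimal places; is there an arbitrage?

Around SEK → EUR → MXN → SEK: 1 ÷ 10.3764 × 21.0990 ÷ 2.03336 = 1.000002
Product ≈ 1 (deviation 0.000%, within rounding noise).

1.0000 (no arbitrage)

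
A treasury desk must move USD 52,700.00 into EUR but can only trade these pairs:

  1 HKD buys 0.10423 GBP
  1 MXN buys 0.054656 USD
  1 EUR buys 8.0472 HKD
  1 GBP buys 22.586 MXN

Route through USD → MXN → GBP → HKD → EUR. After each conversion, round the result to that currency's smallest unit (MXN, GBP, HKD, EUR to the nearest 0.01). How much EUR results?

USD 52,700.00 ÷ 0.054656 = MXN 964,212.53
MXN 964,212.53 ÷ 22.586 = GBP 42,690.72
GBP 42,690.72 ÷ 0.10423 = HKD 409,581.89
HKD 409,581.89 ÷ 8.0472 = EUR 50,897.44

EUR 50,897.44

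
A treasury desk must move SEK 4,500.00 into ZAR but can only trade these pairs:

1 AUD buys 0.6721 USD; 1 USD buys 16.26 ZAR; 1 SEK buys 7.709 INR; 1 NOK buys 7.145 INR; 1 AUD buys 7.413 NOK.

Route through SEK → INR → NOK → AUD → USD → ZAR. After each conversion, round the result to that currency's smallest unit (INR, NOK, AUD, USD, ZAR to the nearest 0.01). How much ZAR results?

ZAR 7,157.65

SEK 4,500.00 × 7.709 = INR 34,690.50
INR 34,690.50 ÷ 7.145 = NOK 4,855.21
NOK 4,855.21 ÷ 7.413 = AUD 654.96
AUD 654.96 × 0.6721 = USD 440.20
USD 440.20 × 16.26 = ZAR 7,157.65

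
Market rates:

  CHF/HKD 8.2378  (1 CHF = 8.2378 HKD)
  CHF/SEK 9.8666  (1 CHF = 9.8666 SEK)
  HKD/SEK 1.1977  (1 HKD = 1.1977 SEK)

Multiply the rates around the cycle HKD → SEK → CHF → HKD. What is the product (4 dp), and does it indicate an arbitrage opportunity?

1.0000 (no arbitrage)

Around HKD → SEK → CHF → HKD: 1 × 1.1977 ÷ 9.8666 × 8.2378 = 0.999981
Product ≈ 1 (deviation 0.002%, within rounding noise).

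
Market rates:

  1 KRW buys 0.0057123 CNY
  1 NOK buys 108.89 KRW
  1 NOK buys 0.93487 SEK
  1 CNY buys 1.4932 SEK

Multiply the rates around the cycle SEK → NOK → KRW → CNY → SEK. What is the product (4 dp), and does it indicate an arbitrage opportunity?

0.9935 (arbitrage exists)

Around SEK → NOK → KRW → CNY → SEK: 1 ÷ 0.93487 × 108.89 × 0.0057123 × 1.4932 = 0.993495
Product < 1; profitable direction is SEK → CNY → KRW → NOK → SEK.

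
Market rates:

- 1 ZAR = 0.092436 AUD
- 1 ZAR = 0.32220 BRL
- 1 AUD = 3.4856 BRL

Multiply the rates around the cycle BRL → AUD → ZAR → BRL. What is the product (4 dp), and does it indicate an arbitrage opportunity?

1.0000 (no arbitrage)

Around BRL → AUD → ZAR → BRL: 1 ÷ 3.4856 ÷ 0.092436 × 0.32220 = 1.000016
Product ≈ 1 (deviation 0.002%, within rounding noise).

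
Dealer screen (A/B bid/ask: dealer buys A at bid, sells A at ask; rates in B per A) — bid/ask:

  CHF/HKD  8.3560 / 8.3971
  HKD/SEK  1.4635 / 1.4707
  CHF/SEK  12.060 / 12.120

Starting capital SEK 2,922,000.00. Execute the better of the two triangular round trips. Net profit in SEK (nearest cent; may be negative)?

Best loop SEK → CHF → HKD → SEK:
SEK 2,922,000.00 ÷ 12.120 (buy CHF at ask) = CHF 241,089.11
CHF 241,089.11 × 8.3560 (sell CHF at bid) = HKD 2,014,540.59
HKD 2,014,540.59 × 1.4635 (sell HKD at bid) = SEK 2,948,280.16

Net profit: SEK 26,280.16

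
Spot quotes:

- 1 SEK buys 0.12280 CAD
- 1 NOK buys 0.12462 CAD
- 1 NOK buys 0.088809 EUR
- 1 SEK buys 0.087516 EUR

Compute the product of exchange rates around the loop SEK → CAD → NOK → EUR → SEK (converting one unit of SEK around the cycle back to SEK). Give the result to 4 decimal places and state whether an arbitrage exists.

1.0000 (no arbitrage)

Around SEK → CAD → NOK → EUR → SEK: 1 × 0.12280 ÷ 0.12462 × 0.088809 ÷ 0.087516 = 0.999954
Product ≈ 1 (deviation 0.005%, within rounding noise).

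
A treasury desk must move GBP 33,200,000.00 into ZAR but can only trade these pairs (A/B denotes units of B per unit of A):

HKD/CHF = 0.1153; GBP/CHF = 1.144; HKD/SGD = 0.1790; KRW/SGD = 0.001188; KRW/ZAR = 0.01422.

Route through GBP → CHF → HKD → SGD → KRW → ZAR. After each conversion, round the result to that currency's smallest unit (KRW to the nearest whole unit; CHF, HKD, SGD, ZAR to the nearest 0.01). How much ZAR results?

ZAR 705,782,665.48

GBP 33,200,000.00 × 1.144 = CHF 37,980,800.00
CHF 37,980,800.00 ÷ 0.1153 = HKD 329,408,499.57
HKD 329,408,499.57 × 0.1790 = SGD 58,964,121.42
SGD 58,964,121.42 ÷ 0.001188 = KRW 49,633,098,838
KRW 49,633,098,838 × 0.01422 = ZAR 705,782,665.48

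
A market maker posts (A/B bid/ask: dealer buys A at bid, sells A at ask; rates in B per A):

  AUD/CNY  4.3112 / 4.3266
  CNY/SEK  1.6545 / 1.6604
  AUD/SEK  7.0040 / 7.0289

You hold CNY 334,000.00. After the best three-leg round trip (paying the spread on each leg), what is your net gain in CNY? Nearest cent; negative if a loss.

Net profit: CNY 4,940.95

Best loop CNY → SEK → AUD → CNY:
CNY 334,000.00 × 1.6545 (sell CNY at bid) = SEK 552,603.00
SEK 552,603.00 ÷ 7.0289 (buy AUD at ask) = AUD 78,618.70
AUD 78,618.70 × 4.3112 (sell AUD at bid) = CNY 338,940.95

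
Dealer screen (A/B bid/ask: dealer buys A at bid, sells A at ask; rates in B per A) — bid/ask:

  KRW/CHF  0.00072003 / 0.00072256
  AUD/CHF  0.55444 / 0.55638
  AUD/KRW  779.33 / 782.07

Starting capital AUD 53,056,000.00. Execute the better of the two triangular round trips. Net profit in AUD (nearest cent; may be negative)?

Net profit: AUD 454,003.65

Best loop AUD → KRW → CHF → AUD:
AUD 53,056,000.00 × 779.33 (sell AUD at bid) = KRW 41,348,132,480
KRW 41,348,132,480 × 0.00072003 (sell KRW at bid) = CHF 29,771,895.83
CHF 29,771,895.83 ÷ 0.55638 (buy AUD at ask) = AUD 53,510,003.65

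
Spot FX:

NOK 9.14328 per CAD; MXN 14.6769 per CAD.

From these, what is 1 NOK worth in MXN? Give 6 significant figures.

NOK/MXN = 1.60521

1 NOK ÷ 9.14328 = 0.10937 CAD
0.10937 CAD × 14.6769 = 1.60521 MXN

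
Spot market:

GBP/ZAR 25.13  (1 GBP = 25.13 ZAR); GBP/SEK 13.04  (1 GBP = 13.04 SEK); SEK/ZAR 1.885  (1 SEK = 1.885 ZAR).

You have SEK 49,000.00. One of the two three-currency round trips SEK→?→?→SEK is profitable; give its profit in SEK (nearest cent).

Profitable loop is SEK → GBP → ZAR → SEK:
SEK 49,000.00 ÷ 13.04 = GBP 3,757.67
GBP 3,757.67 × 25.13 = ZAR 94,430.21
ZAR 94,430.21 ÷ 1.885 = SEK 50,095.60
Profit = SEK 50,095.60 − SEK 49,000.00

Profit: SEK 1,095.60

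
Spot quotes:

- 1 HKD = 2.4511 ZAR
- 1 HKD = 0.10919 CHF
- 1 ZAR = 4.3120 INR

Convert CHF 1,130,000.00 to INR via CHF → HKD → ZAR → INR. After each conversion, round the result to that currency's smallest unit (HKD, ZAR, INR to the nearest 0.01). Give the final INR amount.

CHF 1,130,000.00 ÷ 0.10919 = HKD 10,348,933.05
HKD 10,348,933.05 × 2.4511 = ZAR 25,366,269.80
ZAR 25,366,269.80 × 4.3120 = INR 109,379,355.38

INR 109,379,355.38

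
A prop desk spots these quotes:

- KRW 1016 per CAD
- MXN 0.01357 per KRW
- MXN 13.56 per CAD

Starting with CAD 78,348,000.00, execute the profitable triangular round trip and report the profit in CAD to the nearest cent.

Profit: CAD 1,312,271.22

Profitable loop is CAD → KRW → MXN → CAD:
CAD 78,348,000.00 × 1016 = KRW 79,601,568,000
KRW 79,601,568,000 × 0.01357 = MXN 1,080,193,277.76
MXN 1,080,193,277.76 ÷ 13.56 = CAD 79,660,271.22
Profit = CAD 79,660,271.22 − CAD 78,348,000.00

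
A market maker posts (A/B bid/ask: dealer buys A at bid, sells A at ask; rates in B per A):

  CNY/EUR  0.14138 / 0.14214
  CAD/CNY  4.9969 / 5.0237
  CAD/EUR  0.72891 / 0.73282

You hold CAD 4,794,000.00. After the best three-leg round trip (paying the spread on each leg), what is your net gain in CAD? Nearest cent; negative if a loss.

Net profit: CAD 99,639.02

Best loop CAD → EUR → CNY → CAD:
CAD 4,794,000.00 × 0.72891 (sell CAD at bid) = EUR 3,494,394.54
EUR 3,494,394.54 ÷ 0.14214 (buy CNY at ask) = CNY 24,584,174.34
CNY 24,584,174.34 ÷ 5.0237 (buy CAD at ask) = CAD 4,893,639.02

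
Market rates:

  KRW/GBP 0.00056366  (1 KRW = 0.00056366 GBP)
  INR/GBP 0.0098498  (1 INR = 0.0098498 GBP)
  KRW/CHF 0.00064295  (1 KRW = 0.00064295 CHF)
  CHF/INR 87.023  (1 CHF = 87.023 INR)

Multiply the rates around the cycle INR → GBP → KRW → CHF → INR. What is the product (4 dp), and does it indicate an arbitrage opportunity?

0.9777 (arbitrage exists)

Around INR → GBP → KRW → CHF → INR: 1 × 0.0098498 ÷ 0.00056366 × 0.00064295 × 87.023 = 0.977736
Product < 1; profitable direction is INR → CHF → KRW → GBP → INR.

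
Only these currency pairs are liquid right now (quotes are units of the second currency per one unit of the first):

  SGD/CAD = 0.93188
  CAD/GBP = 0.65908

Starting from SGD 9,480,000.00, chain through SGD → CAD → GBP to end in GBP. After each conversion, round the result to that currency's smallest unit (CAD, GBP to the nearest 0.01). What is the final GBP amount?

GBP 5,822,459.30

SGD 9,480,000.00 × 0.93188 = CAD 8,834,222.40
CAD 8,834,222.40 × 0.65908 = GBP 5,822,459.30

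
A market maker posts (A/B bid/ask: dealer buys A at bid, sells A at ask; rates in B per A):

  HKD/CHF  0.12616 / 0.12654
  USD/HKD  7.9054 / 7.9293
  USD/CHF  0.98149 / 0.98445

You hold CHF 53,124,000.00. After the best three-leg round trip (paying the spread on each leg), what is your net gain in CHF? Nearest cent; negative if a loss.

Best loop CHF → USD → HKD → CHF:
CHF 53,124,000.00 ÷ 0.98445 (buy USD at ask) = USD 53,963,126.62
USD 53,963,126.62 × 7.9054 (sell USD at bid) = HKD 426,600,101.17
HKD 426,600,101.17 × 0.12616 (sell HKD at bid) = CHF 53,819,868.76

Net profit: CHF 695,868.76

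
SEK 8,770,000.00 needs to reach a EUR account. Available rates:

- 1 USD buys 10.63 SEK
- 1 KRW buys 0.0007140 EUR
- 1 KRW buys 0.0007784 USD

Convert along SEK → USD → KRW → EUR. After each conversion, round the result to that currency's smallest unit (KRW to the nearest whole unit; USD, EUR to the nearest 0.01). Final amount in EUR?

EUR 756,766.18

SEK 8,770,000.00 ÷ 10.63 = USD 825,023.52
USD 825,023.52 ÷ 0.0007784 = KRW 1,059,896,608
KRW 1,059,896,608 × 0.0007140 = EUR 756,766.18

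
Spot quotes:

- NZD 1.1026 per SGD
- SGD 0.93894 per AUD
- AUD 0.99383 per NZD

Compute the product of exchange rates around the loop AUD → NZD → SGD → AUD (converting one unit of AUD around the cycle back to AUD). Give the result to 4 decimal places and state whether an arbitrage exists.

0.9719 (arbitrage exists)

Around AUD → NZD → SGD → AUD: 1 ÷ 0.99383 ÷ 1.1026 ÷ 0.93894 = 0.971923
Product < 1; profitable direction is AUD → SGD → NZD → AUD.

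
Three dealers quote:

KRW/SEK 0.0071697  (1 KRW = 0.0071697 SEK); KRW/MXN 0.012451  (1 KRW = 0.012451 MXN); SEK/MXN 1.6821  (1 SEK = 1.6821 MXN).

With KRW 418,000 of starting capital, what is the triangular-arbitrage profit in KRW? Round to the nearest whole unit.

Profit: KRW 13,547

Profitable loop is KRW → MXN → SEK → KRW:
KRW 418,000 × 0.012451 = MXN 5,204.52
MXN 5,204.52 ÷ 1.6821 = SEK 3,094.06
SEK 3,094.06 ÷ 0.0071697 = KRW 431,547
Profit = KRW 431,547 − KRW 418,000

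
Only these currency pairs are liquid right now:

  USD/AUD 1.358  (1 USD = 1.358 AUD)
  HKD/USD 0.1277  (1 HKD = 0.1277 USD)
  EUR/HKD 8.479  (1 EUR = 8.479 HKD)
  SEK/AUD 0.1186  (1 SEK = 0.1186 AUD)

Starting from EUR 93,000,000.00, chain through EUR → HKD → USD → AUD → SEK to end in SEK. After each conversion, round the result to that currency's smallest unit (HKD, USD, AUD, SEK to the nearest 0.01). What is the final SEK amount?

SEK 1,153,011,295.78

EUR 93,000,000.00 × 8.479 = HKD 788,547,000.00
HKD 788,547,000.00 × 0.1277 = USD 100,697,451.90
USD 100,697,451.90 × 1.358 = AUD 136,747,139.68
AUD 136,747,139.68 ÷ 0.1186 = SEK 1,153,011,295.78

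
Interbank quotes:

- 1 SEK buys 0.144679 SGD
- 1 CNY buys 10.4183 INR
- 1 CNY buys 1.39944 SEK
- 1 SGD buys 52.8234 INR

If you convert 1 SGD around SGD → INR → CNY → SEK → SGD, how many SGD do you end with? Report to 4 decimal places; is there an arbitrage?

Around SGD → INR → CNY → SEK → SGD: 1 × 52.8234 ÷ 10.4183 × 1.39944 × 0.144679 = 1.026572
Product > 1; profitable direction is SGD → INR → CNY → SEK → SGD.

1.0266 (arbitrage exists)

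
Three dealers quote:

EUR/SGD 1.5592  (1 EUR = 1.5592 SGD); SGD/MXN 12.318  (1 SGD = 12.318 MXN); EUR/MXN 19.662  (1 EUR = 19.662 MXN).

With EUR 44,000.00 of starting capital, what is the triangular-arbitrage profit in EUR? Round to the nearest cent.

Profit: EUR 1,044.14

Profitable loop is EUR → MXN → SGD → EUR:
EUR 44,000.00 × 19.662 = MXN 865,128.00
MXN 865,128.00 ÷ 12.318 = SGD 70,232.83
SGD 70,232.83 ÷ 1.5592 = EUR 45,044.14
Profit = EUR 45,044.14 − EUR 44,000.00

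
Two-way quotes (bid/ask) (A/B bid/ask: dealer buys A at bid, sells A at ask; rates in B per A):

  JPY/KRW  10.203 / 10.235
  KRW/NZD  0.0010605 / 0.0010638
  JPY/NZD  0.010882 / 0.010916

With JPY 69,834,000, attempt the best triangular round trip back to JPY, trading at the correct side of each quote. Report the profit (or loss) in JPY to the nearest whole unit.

Best loop JPY → NZD → KRW → JPY:
JPY 69,834,000 × 0.010882 (sell JPY at bid) = NZD 759,933.59
NZD 759,933.59 ÷ 0.0010638 (buy KRW at ask) = KRW 714,357,575
KRW 714,357,575 ÷ 10.235 (buy JPY at ask) = JPY 69,795,562

Net result: JPY -38,438 (no profitable arbitrage after spreads)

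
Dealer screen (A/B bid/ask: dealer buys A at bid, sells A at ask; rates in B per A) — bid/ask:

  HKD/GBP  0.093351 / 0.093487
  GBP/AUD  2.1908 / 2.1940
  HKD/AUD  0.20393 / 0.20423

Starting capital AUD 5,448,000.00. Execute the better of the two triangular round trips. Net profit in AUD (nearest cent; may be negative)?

Best loop AUD → HKD → GBP → AUD:
AUD 5,448,000.00 ÷ 0.20423 (buy HKD at ask) = HKD 26,675,806.69
HKD 26,675,806.69 × 0.093351 (sell HKD at bid) = GBP 2,490,213.23
GBP 2,490,213.23 × 2.1908 (sell GBP at bid) = AUD 5,455,559.14

Net profit: AUD 7,559.14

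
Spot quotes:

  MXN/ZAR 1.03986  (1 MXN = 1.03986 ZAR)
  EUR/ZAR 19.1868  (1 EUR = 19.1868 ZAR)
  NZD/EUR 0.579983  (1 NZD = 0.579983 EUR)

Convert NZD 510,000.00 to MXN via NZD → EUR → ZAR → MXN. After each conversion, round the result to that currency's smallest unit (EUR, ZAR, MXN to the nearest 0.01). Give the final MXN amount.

MXN 5,457,743.44

NZD 510,000.00 × 0.579983 = EUR 295,791.33
EUR 295,791.33 × 19.1868 = ZAR 5,675,289.09
ZAR 5,675,289.09 ÷ 1.03986 = MXN 5,457,743.44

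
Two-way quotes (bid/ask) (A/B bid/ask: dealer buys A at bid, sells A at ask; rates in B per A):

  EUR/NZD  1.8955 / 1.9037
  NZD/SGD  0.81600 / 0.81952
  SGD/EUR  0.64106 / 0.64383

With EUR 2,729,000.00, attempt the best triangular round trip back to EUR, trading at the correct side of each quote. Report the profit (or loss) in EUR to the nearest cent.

Best loop EUR → SGD → NZD → EUR:
EUR 2,729,000.00 ÷ 0.64383 (buy SGD at ask) = SGD 4,238,696.55
SGD 4,238,696.55 ÷ 0.81952 (buy NZD at ask) = NZD 5,172,169.75
NZD 5,172,169.75 ÷ 1.9037 (buy EUR at ask) = EUR 2,716,903.79

Net result: EUR -12,096.21 (no profitable arbitrage after spreads)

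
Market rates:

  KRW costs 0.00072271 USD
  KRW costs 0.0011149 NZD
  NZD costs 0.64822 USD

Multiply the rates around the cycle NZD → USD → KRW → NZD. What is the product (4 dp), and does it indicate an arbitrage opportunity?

Around NZD → USD → KRW → NZD: 1 × 0.64822 ÷ 0.00072271 × 0.0011149 = 0.999987
Product ≈ 1 (deviation 0.001%, within rounding noise).

1.0000 (no arbitrage)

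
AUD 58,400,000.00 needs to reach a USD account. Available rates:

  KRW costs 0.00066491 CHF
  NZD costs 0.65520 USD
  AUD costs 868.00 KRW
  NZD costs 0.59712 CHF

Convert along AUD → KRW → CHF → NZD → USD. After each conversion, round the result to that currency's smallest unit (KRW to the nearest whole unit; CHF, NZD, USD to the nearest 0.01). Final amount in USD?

AUD 58,400,000.00 × 868.00 = KRW 50,691,200,000
KRW 50,691,200,000 × 0.00066491 = CHF 33,705,085.79
CHF 33,705,085.79 ÷ 0.59712 = NZD 56,446,084.19
NZD 56,446,084.19 × 0.65520 = USD 36,983,474.36

USD 36,983,474.36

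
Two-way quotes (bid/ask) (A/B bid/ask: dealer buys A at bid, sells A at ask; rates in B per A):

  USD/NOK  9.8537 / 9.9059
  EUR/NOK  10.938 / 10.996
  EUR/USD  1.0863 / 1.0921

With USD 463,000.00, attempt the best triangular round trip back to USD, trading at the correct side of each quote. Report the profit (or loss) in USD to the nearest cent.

Net profit: USD 5,125.79

Best loop USD → EUR → NOK → USD:
USD 463,000.00 ÷ 1.0921 (buy EUR at ask) = EUR 423,953.85
EUR 423,953.85 × 10.938 (sell EUR at bid) = NOK 4,637,207.22
NOK 4,637,207.22 ÷ 9.9059 (buy USD at ask) = USD 468,125.79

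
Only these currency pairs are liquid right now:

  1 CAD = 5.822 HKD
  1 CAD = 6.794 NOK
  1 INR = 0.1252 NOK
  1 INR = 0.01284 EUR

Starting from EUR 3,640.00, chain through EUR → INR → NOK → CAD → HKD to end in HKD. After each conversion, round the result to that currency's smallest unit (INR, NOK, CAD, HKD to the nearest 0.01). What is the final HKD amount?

EUR 3,640.00 ÷ 0.01284 = INR 283,489.10
INR 283,489.10 × 0.1252 = NOK 35,492.84
NOK 35,492.84 ÷ 6.794 = CAD 5,224.14
CAD 5,224.14 × 5.822 = HKD 30,414.94

HKD 30,414.94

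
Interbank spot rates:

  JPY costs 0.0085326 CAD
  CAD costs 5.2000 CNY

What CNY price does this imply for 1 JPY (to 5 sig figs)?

1 JPY × 0.0085326 = 0.0085326 CAD
0.0085326 CAD × 5.2000 = 0.0443695 CNY

JPY/CNY = 0.044370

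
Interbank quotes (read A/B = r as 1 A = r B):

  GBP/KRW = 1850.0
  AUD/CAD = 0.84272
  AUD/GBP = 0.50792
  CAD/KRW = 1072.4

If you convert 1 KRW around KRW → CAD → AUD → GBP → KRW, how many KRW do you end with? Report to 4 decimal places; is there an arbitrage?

1.0397 (arbitrage exists)

Around KRW → CAD → AUD → GBP → KRW: 1 ÷ 1072.4 ÷ 0.84272 × 0.50792 × 1850.0 = 1.039745
Product > 1; profitable direction is KRW → CAD → AUD → GBP → KRW.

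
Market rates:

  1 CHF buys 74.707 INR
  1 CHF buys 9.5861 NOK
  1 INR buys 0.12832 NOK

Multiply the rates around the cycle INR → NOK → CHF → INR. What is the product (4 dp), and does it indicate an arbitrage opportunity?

Around INR → NOK → CHF → INR: 1 × 0.12832 ÷ 9.5861 × 74.707 = 1.000032
Product ≈ 1 (deviation 0.003%, within rounding noise).

1.0000 (no arbitrage)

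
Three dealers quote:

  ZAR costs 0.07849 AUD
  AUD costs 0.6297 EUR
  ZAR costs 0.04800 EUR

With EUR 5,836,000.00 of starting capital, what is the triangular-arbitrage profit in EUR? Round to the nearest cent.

Profit: EUR 173,274.85

Profitable loop is EUR → ZAR → AUD → EUR:
EUR 5,836,000.00 ÷ 0.04800 = ZAR 121,583,333.33
ZAR 121,583,333.33 × 0.07849 = AUD 9,543,075.83
AUD 9,543,075.83 × 0.6297 = EUR 6,009,274.85
Profit = EUR 6,009,274.85 − EUR 5,836,000.00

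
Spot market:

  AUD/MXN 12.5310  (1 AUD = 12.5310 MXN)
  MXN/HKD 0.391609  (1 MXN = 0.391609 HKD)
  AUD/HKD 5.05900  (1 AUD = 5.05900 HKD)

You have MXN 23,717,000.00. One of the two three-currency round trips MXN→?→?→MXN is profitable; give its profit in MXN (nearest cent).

Profitable loop is MXN → AUD → HKD → MXN:
MXN 23,717,000.00 ÷ 12.5310 = AUD 1,892,666.19
AUD 1,892,666.19 × 5.05900 = HKD 9,574,998.24
HKD 9,574,998.24 ÷ 0.391609 = MXN 24,450,403.96
Profit = MXN 24,450,403.96 − MXN 23,717,000.00

Profit: MXN 733,403.96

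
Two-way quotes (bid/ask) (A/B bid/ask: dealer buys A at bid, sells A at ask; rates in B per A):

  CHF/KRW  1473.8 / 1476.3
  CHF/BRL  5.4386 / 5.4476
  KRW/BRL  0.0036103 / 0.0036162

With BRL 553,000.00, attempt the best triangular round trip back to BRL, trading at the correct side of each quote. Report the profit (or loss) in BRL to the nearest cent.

Best loop BRL → KRW → CHF → BRL:
BRL 553,000.00 ÷ 0.0036162 (buy KRW at ask) = KRW 152,922,958
KRW 152,922,958 ÷ 1476.3 (buy CHF at ask) = CHF 103,585.29
CHF 103,585.29 × 5.4386 (sell CHF at bid) = BRL 563,358.94

Net profit: BRL 10,358.94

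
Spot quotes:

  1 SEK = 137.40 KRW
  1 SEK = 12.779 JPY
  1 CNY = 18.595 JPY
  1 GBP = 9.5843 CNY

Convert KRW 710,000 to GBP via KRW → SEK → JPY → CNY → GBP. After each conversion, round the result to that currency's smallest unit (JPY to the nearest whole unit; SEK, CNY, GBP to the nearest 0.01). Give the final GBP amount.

KRW 710,000 ÷ 137.40 = SEK 5,167.39
SEK 5,167.39 × 12.779 = JPY 66,034
JPY 66,034 ÷ 18.595 = CNY 3,551.17
CNY 3,551.17 ÷ 9.5843 = GBP 370.52

GBP 370.52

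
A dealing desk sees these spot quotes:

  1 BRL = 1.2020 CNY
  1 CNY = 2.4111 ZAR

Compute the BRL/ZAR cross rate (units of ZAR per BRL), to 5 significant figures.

1 BRL × 1.2020 = 1.202 CNY
1.202 CNY × 2.4111 = 2.89814 ZAR

BRL/ZAR = 2.8981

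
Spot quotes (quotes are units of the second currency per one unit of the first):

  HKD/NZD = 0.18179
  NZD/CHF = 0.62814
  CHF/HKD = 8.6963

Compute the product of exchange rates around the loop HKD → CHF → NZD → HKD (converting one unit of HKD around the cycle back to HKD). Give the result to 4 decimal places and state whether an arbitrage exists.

Around HKD → CHF → NZD → HKD: 1 ÷ 8.6963 ÷ 0.62814 ÷ 0.18179 = 1.007022
Product > 1; profitable direction is HKD → CHF → NZD → HKD.

1.0070 (arbitrage exists)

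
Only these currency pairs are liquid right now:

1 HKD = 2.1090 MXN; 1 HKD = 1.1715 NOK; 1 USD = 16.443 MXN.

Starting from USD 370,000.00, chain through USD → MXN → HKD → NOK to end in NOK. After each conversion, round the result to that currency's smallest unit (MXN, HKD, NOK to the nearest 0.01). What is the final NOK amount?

USD 370,000.00 × 16.443 = MXN 6,083,910.00
MXN 6,083,910.00 ÷ 2.1090 = HKD 2,884,736.84
HKD 2,884,736.84 × 1.1715 = NOK 3,379,469.21

NOK 3,379,469.21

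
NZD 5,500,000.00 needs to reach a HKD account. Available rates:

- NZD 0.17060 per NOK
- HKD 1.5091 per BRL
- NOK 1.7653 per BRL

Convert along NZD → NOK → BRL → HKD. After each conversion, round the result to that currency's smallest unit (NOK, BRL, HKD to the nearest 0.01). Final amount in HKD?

HKD 27,560,250.50

NZD 5,500,000.00 ÷ 0.17060 = NOK 32,239,155.92
NOK 32,239,155.92 ÷ 1.7653 = BRL 18,262,706.58
BRL 18,262,706.58 × 1.5091 = HKD 27,560,250.50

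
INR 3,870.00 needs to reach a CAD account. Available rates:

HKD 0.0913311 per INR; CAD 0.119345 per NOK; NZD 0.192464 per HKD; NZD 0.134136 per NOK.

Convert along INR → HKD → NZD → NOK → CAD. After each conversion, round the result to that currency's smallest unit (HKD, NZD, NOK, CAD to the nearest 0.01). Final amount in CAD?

CAD 60.53

INR 3,870.00 × 0.0913311 = HKD 353.45
HKD 353.45 × 0.192464 = NZD 68.03
NZD 68.03 ÷ 0.134136 = NOK 507.17
NOK 507.17 × 0.119345 = CAD 60.53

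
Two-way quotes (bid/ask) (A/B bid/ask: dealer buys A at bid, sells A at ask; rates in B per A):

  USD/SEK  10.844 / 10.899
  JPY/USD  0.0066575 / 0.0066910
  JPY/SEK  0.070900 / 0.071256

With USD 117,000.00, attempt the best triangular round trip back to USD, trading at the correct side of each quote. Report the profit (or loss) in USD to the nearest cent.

Best loop USD → SEK → JPY → USD:
USD 117,000.00 × 10.844 (sell USD at bid) = SEK 1,268,748.00
SEK 1,268,748.00 ÷ 0.071256 (buy JPY at ask) = JPY 17,805,490
JPY 17,805,490 × 0.0066575 (sell JPY at bid) = USD 118,540.05

Net profit: USD 1,540.05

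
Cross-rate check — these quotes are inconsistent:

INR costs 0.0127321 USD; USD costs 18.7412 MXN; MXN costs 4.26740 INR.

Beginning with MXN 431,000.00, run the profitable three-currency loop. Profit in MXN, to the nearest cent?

Profitable loop is MXN → INR → USD → MXN:
MXN 431,000.00 × 4.26740 = INR 1,839,249.40
INR 1,839,249.40 × 0.0127321 = USD 23,417.51
USD 23,417.51 × 18.7412 = MXN 438,872.19
Profit = MXN 438,872.19 − MXN 431,000.00

Profit: MXN 7,872.19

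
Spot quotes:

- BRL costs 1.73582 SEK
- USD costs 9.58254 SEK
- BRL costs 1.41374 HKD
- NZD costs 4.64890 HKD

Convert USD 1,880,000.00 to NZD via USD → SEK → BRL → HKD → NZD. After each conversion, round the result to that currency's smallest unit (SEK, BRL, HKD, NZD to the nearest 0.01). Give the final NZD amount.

USD 1,880,000.00 × 9.58254 = SEK 18,015,175.20
SEK 18,015,175.20 ÷ 1.73582 = BRL 10,378,481.18
BRL 10,378,481.18 × 1.41374 = HKD 14,672,473.98
HKD 14,672,473.98 ÷ 4.64890 = NZD 3,156,117.36

NZD 3,156,117.36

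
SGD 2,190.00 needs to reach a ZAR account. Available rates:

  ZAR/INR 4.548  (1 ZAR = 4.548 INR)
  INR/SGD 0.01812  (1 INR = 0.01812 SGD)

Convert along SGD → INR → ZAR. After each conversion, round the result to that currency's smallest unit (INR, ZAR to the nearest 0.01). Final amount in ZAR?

ZAR 26,574.52

SGD 2,190.00 ÷ 0.01812 = INR 120,860.93
INR 120,860.93 ÷ 4.548 = ZAR 26,574.52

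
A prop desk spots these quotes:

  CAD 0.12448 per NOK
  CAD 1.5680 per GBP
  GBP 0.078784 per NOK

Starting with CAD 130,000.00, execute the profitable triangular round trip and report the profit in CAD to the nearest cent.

Profit: CAD 996.24

Profitable loop is CAD → GBP → NOK → CAD:
CAD 130,000.00 ÷ 1.5680 = GBP 82,908.16
GBP 82,908.16 ÷ 0.078784 = NOK 1,052,347.73
NOK 1,052,347.73 × 0.12448 = CAD 130,996.24
Profit = CAD 130,996.24 − CAD 130,000.00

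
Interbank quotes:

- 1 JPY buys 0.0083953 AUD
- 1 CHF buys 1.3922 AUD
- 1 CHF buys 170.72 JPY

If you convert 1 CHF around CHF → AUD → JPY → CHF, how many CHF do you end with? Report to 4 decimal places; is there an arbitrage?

Around CHF → AUD → JPY → CHF: 1 × 1.3922 ÷ 0.0083953 ÷ 170.72 = 0.971362
Product < 1; profitable direction is CHF → JPY → AUD → CHF.

0.9714 (arbitrage exists)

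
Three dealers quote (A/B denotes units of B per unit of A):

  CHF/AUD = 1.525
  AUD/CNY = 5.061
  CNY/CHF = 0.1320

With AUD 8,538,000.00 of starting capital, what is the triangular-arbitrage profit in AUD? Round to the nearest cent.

Profit: AUD 160,337.66

Profitable loop is AUD → CNY → CHF → AUD:
AUD 8,538,000.00 × 5.061 = CNY 43,210,818.00
CNY 43,210,818.00 × 0.1320 = CHF 5,703,827.98
CHF 5,703,827.98 × 1.525 = AUD 8,698,337.66
Profit = AUD 8,698,337.66 − AUD 8,538,000.00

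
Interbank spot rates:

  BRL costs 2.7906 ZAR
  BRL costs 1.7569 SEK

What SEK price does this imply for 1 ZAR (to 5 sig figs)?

ZAR/SEK = 0.62958

1 ZAR ÷ 2.7906 = 0.358346 BRL
0.358346 BRL × 1.7569 = 0.629578 SEK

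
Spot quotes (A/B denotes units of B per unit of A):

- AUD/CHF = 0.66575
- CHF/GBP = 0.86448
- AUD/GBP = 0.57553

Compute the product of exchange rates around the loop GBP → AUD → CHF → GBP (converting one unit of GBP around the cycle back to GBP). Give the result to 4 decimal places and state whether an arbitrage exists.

Around GBP → AUD → CHF → GBP: 1 ÷ 0.57553 × 0.66575 × 0.86448 = 0.999996
Product ≈ 1 (deviation 0.000%, within rounding noise).

1.0000 (no arbitrage)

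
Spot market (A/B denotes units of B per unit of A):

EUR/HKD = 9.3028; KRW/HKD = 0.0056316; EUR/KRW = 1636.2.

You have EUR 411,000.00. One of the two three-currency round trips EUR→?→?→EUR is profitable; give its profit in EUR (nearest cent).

Profit: EUR 3,941.93

Profitable loop is EUR → HKD → KRW → EUR:
EUR 411,000.00 × 9.3028 = HKD 3,823,450.80
HKD 3,823,450.80 ÷ 0.0056316 = KRW 678,927,978
KRW 678,927,978 ÷ 1636.2 = EUR 414,941.93
Profit = EUR 414,941.93 − EUR 411,000.00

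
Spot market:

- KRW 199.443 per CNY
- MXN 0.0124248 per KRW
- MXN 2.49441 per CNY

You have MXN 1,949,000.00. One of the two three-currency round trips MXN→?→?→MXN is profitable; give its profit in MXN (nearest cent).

Profitable loop is MXN → KRW → CNY → MXN:
MXN 1,949,000.00 ÷ 0.0124248 = KRW 156,863,692
KRW 156,863,692 ÷ 199.443 = CNY 786,508.89
CNY 786,508.89 × 2.49441 = MXN 1,961,875.63
Profit = MXN 1,961,875.63 − MXN 1,949,000.00

Profit: MXN 12,875.63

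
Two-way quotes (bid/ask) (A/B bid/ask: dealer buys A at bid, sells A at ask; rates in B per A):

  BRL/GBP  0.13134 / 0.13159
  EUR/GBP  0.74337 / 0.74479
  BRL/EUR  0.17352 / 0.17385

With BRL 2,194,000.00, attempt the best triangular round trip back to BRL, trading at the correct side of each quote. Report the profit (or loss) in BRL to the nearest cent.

Net profit: BRL 31,487.21

Best loop BRL → GBP → EUR → BRL:
BRL 2,194,000.00 × 0.13134 (sell BRL at bid) = GBP 288,159.96
GBP 288,159.96 ÷ 0.74479 (buy EUR at ask) = EUR 386,900.95
EUR 386,900.95 ÷ 0.17385 (buy BRL at ask) = BRL 2,225,487.21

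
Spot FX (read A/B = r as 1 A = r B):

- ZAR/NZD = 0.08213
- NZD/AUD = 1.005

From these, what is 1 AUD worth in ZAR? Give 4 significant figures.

1 AUD ÷ 1.005 = 0.995025 NZD
0.995025 NZD ÷ 0.08213 = 12.1152 ZAR

AUD/ZAR = 12.12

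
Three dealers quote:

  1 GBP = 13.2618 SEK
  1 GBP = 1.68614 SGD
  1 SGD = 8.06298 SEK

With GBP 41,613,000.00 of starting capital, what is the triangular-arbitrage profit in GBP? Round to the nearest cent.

Profitable loop is GBP → SGD → SEK → GBP:
GBP 41,613,000.00 × 1.68614 = SGD 70,165,343.82
SGD 70,165,343.82 × 8.06298 = SEK 565,741,763.91
SEK 565,741,763.91 ÷ 13.2618 = GBP 42,659,500.51
Profit = GBP 42,659,500.51 − GBP 41,613,000.00

Profit: GBP 1,046,500.51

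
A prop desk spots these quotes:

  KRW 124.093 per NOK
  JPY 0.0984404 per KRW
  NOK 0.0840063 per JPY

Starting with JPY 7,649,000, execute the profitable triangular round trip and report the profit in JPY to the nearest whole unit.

Profit: JPY 200,413

Profitable loop is JPY → NOK → KRW → JPY:
JPY 7,649,000 × 0.0840063 = NOK 642,564.19
NOK 642,564.19 × 124.093 = KRW 79,737,718
KRW 79,737,718 × 0.0984404 = JPY 7,849,413
Profit = JPY 7,849,413 − JPY 7,649,000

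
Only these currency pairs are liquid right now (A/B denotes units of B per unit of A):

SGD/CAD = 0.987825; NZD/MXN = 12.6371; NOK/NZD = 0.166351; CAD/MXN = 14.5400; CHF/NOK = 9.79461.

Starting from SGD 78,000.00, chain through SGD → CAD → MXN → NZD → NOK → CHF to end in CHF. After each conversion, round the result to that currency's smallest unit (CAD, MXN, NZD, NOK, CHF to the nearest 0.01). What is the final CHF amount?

SGD 78,000.00 × 0.987825 = CAD 77,050.35
CAD 77,050.35 × 14.5400 = MXN 1,120,312.09
MXN 1,120,312.09 ÷ 12.6371 = NZD 88,652.63
NZD 88,652.63 ÷ 0.166351 = NOK 532,925.14
NOK 532,925.14 ÷ 9.79461 = CHF 54,410.04

CHF 54,410.04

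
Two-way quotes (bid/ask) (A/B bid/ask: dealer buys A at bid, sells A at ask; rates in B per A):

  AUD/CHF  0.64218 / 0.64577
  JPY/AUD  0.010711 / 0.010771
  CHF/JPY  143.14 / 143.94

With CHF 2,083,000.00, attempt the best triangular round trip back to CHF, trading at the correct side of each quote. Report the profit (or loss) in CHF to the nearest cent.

Best loop CHF → AUD → JPY → CHF:
CHF 2,083,000.00 ÷ 0.64577 (buy AUD at ask) = AUD 3,225,606.64
AUD 3,225,606.64 ÷ 0.010771 (buy JPY at ask) = JPY 299,471,418
JPY 299,471,418 ÷ 143.94 (buy CHF at ask) = CHF 2,080,529.51

Net result: CHF -2,470.49 (no profitable arbitrage after spreads)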